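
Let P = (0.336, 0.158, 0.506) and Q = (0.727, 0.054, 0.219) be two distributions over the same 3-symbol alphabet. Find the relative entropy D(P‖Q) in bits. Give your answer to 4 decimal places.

0.4819 bits

D(P‖Q) = Σ p·log₂(p/q).
  0.336·log₂(0.336/0.727) = -0.37413
  0.158·log₂(0.158/0.054) = 0.24473
  0.506·log₂(0.506/0.219) = 0.61135
D(P‖Q) = 0.4819 bits.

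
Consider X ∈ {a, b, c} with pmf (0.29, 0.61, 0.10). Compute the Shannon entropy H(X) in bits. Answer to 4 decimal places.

1.2851 bits

H(X) = −Σ p·log₂ p.
  −(0.29)·log₂(0.29) = 0.51790
  −(0.61)·log₂(0.61) = 0.43500
  −(0.10)·log₂(0.10) = 0.33219
Sum: 0.51790 + 0.43500 + 0.33219 = 1.2851 bits.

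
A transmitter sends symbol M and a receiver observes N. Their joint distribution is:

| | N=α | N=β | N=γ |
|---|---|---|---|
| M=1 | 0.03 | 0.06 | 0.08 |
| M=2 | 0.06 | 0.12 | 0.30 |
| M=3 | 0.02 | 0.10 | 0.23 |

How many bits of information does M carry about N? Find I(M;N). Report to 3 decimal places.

Marginals: p(M) = (0.1700, 0.4800, 0.3500), p(N) = (0.1100, 0.2800, 0.6100).
I(M;N) = Σ p(x,y)·log₂[p(x,y)/(p(x)p(y))].
  (1,α): 0.03·log₂(1.6043) = 0.0205
  (1,β): 0.06·log₂(1.2605) = 0.0200
  (1,γ): 0.08·log₂(0.7715) = -0.0299
  (2,α): 0.06·log₂(1.1364) = 0.0111
  (2,β): 0.12·log₂(0.8929) = -0.0196
  (2,γ): 0.30·log₂(1.0246) = 0.0105
  (3,α): 0.02·log₂(0.5195) = -0.0189
  (3,β): 0.10·log₂(1.0204) = 0.0029
  (3,γ): 0.23·log₂(1.0773) = 0.0247
Sum = 0.021 bits.

0.021 bits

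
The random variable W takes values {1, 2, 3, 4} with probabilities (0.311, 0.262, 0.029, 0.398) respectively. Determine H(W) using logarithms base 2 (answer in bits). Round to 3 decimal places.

1.707 bits

H(W) = −Σ p·log₂ p.
  −(0.311)·log₂(0.311) = 0.5240
  −(0.262)·log₂(0.262) = 0.5063
  −(0.029)·log₂(0.029) = 0.1481
  −(0.398)·log₂(0.398) = 0.5290
Sum: 0.5240 + 0.5063 + 0.1481 + 0.5290 = 1.707 bits.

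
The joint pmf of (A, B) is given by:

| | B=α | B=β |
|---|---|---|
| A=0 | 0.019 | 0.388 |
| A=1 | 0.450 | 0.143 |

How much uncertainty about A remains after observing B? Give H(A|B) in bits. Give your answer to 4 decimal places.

0.5610 bits

Chain rule: H(A|B) = H(A,B) − H(B).
Marginals: p(A) = (0.4070, 0.5930), p(B) = (0.4690, 0.5310).
H(A,B) = 1.5582 bits; H(B) = 0.9972 bits.
H(A|B) = 1.5582 − 0.9972 = 0.5610 bits.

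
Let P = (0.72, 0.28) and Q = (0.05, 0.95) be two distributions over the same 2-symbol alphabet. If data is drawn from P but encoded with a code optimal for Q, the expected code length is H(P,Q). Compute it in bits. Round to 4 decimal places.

3.1325 bits

H(P,Q) = −Σ p·log₂ q.
  −0.72·log₂(0.05) = 3.11179
  −0.28·log₂(0.95) = 0.02072
H(P,Q) = 3.1325 bits.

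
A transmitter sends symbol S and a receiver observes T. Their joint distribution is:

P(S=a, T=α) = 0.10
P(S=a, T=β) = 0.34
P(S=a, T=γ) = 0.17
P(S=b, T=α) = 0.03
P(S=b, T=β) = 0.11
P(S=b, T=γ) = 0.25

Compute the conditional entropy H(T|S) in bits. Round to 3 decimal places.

Chain rule: H(T|S) = H(S,T) − H(S).
Marginals: p(S) = (0.6100, 0.3900), p(T) = (0.1300, 0.4500, 0.4200).
H(S,T) = 2.2980 bits; H(S) = 0.9648 bits.
H(T|S) = 2.2980 − 0.9648 = 1.333 bits.

1.333 bits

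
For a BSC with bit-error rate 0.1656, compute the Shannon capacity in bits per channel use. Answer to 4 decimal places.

Binary symmetric channel: C = 1 − h₂(ε) where h₂ is the binary entropy function.
h₂(0.1656) = −0.1656·log₂0.1656 − 0.8344·log₂0.8344 = 0.6475.
C = 1 − 0.6475 = 0.3525 bits per channel use.

0.3525 bits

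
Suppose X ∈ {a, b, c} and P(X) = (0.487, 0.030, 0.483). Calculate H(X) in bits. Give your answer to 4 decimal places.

1.1644 bits

H(X) = −Σ p·log₂ p.
  −(0.487)·log₂(0.487) = 0.50551
  −(0.030)·log₂(0.030) = 0.15177
  −(0.483)·log₂(0.483) = 0.50710
Sum: 0.50551 + 0.15177 + 0.50710 = 1.1644 bits.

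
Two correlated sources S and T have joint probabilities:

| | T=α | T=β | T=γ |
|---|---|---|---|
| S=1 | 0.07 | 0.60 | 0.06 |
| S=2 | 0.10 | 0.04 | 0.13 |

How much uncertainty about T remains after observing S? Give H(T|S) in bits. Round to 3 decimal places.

1.013 bits

Marginals: p(S) = (0.7300, 0.2700), p(T) = (0.1700, 0.6400, 0.1900).
H(T|S) = Σ p(S) · H(T|S=·).
  S=1: p=0.7300, H(T|S=1) = 0.8532
  S=2: p=0.2700, H(T|S=2) = 1.4466
Weighted sum = 1.013 bits.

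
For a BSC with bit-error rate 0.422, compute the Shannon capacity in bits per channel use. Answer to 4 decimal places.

0.0176 bits

Binary symmetric channel: C = 1 − h₂(ε) where h₂ is the binary entropy function.
h₂(0.422) = −0.422·log₂0.422 − 0.578·log₂0.578 = 0.9824.
C = 1 − 0.9824 = 0.0176 bits per channel use.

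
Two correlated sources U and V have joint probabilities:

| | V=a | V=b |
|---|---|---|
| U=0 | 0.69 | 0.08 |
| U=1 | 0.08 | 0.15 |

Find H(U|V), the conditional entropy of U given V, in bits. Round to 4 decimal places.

Chain rule: H(U|V) = H(U,V) − H(V).
Marginals: p(U) = (0.7700, 0.2300), p(V) = (0.7700, 0.2300).
H(U,V) = 1.3629 bits; H(V) = 0.7780 bits.
H(U|V) = 1.3629 − 0.7780 = 0.5849 bits.

0.5849 bits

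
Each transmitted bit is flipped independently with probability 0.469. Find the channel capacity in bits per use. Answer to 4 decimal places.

0.0028 bits

Binary symmetric channel: C = 1 − h₂(ε) where h₂ is the binary entropy function.
h₂(0.469) = −0.469·log₂0.469 − 0.531·log₂0.531 = 0.9972.
C = 1 − 0.9972 = 0.0028 bits per channel use.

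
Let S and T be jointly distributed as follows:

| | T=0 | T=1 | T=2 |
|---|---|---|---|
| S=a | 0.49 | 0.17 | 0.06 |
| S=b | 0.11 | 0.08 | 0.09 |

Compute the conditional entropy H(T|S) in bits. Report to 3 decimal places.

1.281 bits

Marginals: p(S) = (0.7200, 0.2800), p(T) = (0.6000, 0.2500, 0.1500).
H(T|S) = Σ p(S) · H(T|S=·).
  S=a: p=0.7200, H(T|S=a) = 1.1683
  S=b: p=0.2800, H(T|S=b) = 1.5722
Weighted sum = 1.281 bits.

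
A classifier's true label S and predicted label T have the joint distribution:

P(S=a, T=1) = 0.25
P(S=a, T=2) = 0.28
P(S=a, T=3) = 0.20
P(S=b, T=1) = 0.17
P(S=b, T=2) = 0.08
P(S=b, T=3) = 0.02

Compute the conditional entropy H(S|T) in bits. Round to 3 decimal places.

0.781 bits

Marginals: p(S) = (0.7300, 0.2700), p(T) = (0.4200, 0.3600, 0.2200).
H(S|T) = Σ p(T) · H(S|T=·).
  T=1: p=0.4200, H(S|T=1) = 0.9737
  T=2: p=0.3600, H(S|T=2) = 0.7642
  T=3: p=0.2200, H(S|T=3) = 0.4395
Weighted sum = 0.781 bits.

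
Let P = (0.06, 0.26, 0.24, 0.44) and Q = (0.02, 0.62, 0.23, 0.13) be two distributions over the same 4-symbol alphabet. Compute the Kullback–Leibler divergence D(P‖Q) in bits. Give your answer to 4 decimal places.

0.5578 bits

D(P‖Q) = Σ p·log₂(p/q).
  0.06·log₂(0.06/0.02) = 0.09510
  0.26·log₂(0.26/0.62) = -0.32598
  0.24·log₂(0.24/0.23) = 0.01474
  0.44·log₂(0.44/0.13) = 0.77396
D(P‖Q) = 0.5578 bits.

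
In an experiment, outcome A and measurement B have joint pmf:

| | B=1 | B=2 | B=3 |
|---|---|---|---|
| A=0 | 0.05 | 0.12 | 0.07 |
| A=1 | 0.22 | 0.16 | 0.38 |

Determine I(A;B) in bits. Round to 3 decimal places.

Marginals: p(A) = (0.2400, 0.7600), p(B) = (0.2700, 0.2800, 0.4500).
I(A;B) = H(A) + H(B) − H(A,B).
H(A) = 0.7950, H(B) = 1.5426, H(A,B) = 2.2858.
I(A;B) = 0.7950 + 1.5426 − 2.2858 = 0.052 bits.

0.052 bits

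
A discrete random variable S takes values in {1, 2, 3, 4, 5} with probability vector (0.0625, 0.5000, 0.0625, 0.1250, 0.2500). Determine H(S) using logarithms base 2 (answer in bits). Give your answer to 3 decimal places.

1.875 bits

H(S) = −Σ p·log₂ p.
  −(0.0625)·log₂(0.0625) = 0.2500
  −(0.5000)·log₂(0.5000) = 0.5000
  −(0.0625)·log₂(0.0625) = 0.2500
  −(0.1250)·log₂(0.1250) = 0.3750
  −(0.2500)·log₂(0.2500) = 0.5000
Sum: 0.2500 + 0.5000 + 0.2500 + 0.3750 + 0.5000 = 1.875 bits.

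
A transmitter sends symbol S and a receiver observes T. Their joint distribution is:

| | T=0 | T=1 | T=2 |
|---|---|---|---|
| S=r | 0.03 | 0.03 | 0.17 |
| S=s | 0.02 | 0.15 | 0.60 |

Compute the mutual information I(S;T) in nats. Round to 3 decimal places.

Marginals: p(S) = (0.2300, 0.7700), p(T) = (0.0500, 0.1800, 0.7700).
I(S;T) = Σ p(x,y)·ln[p(x,y)/(p(x)p(y))].
  (r,0): 0.03·ln(2.6087) = 0.0288
  (r,1): 0.03·ln(0.7246) = -0.0097
  (r,2): 0.17·ln(0.9599) = -0.0070
  (s,0): 0.02·ln(0.5195) = -0.0131
  (s,1): 0.15·ln(1.0823) = 0.0119
  (s,2): 0.60·ln(1.0120) = 0.0071
Sum = 0.018 nats.

0.018 nats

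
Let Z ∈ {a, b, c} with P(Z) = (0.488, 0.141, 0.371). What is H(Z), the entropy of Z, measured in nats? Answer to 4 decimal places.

H(Z) = −Σ p·ln p.
  −(0.488)·ln(0.488) = 0.35011
  −(0.141)·ln(0.141) = 0.27622
  −(0.371)·ln(0.371) = 0.36787
Sum: 0.35011 + 0.27622 + 0.36787 = 0.9942 nats.

0.9942 nats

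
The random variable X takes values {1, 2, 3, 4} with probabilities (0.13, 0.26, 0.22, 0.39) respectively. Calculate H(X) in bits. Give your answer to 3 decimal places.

1.898 bits

H(X) = −Σ p·log₂ p.
  −(0.13)·log₂(0.13) = 0.3826
  −(0.26)·log₂(0.26) = 0.5053
  −(0.22)·log₂(0.22) = 0.4806
  −(0.39)·log₂(0.39) = 0.5298
Sum: 0.3826 + 0.5053 + 0.4806 + 0.5298 = 1.898 bits.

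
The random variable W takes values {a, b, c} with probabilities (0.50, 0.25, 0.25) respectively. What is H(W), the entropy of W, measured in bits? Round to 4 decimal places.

1.5000 bits

H(W) = −Σ p·log₂ p.
  −(0.50)·log₂(0.50) = 0.50000
  −(0.25)·log₂(0.25) = 0.50000
  −(0.25)·log₂(0.25) = 0.50000
Sum: 0.50000 + 0.50000 + 0.50000 = 1.5000 bits.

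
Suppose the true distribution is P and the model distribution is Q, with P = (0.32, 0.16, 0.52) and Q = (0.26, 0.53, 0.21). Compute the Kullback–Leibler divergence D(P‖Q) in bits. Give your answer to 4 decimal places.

0.4996 bits

D(P‖Q) = Σ p·log₂(p/q).
  0.32·log₂(0.32/0.26) = 0.09586
  0.16·log₂(0.16/0.53) = -0.27647
  0.52·log₂(0.52/0.21) = 0.68022
D(P‖Q) = 0.4996 bits.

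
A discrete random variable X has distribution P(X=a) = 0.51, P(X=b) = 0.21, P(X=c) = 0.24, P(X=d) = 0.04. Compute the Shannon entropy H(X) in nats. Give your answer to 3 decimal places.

1.142 nats

H(X) = −Σ p·ln p.
  −(0.51)·ln(0.51) = 0.3434
  −(0.21)·ln(0.21) = 0.3277
  −(0.24)·ln(0.24) = 0.3425
  −(0.04)·ln(0.04) = 0.1288
Sum: 0.3434 + 0.3277 + 0.3425 + 0.1288 = 1.142 nats.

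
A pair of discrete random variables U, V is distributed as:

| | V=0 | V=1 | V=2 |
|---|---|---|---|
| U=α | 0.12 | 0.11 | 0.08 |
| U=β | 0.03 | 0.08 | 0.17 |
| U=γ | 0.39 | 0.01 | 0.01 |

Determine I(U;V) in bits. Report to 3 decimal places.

0.466 bits

Marginals: p(U) = (0.3100, 0.2800, 0.4100), p(V) = (0.5400, 0.2000, 0.2600).
I(U;V) = Σ p(x,y)·log₂[p(x,y)/(p(x)p(y))].
  (α,0): 0.12·log₂(0.7168) = -0.0576
  (α,1): 0.11·log₂(1.7742) = 0.0910
  (α,2): 0.08·log₂(0.9926) = -0.0009
  (β,0): 0.03·log₂(0.1984) = -0.0700
  (β,1): 0.08·log₂(1.4286) = 0.0412
  (β,2): 0.17·log₂(2.3352) = 0.2080
  (γ,0): 0.39·log₂(1.7615) = 0.3186
  (γ,1): 0.01·log₂(0.1220) = -0.0304
  (γ,2): 0.01·log₂(0.0938) = -0.0341
Sum = 0.466 bits.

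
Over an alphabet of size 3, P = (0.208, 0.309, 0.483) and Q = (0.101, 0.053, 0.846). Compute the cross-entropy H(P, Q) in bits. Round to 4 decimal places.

2.1140 bits

H(P,Q) = −Σ p·log₂ q.
  −0.208·log₂(0.101) = 0.68798
  −0.309·log₂(0.053) = 1.30950
  −0.483·log₂(0.846) = 0.11653
H(P,Q) = 2.1140 bits.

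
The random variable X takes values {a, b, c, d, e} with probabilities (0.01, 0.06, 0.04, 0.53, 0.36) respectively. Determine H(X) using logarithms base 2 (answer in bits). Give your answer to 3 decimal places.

H(X) = −Σ p·log₂ p.
  −(0.01)·log₂(0.01) = 0.0664
  −(0.06)·log₂(0.06) = 0.2435
  −(0.04)·log₂(0.04) = 0.1858
  −(0.53)·log₂(0.53) = 0.4854
  −(0.36)·log₂(0.36) = 0.5306
Sum: 0.0664 + 0.2435 + 0.1858 + 0.4854 + 0.5306 = 1.512 bits.

1.512 bits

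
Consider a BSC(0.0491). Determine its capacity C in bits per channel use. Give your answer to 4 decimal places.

Binary symmetric channel: C = 1 − h₂(ε) where h₂ is the binary entropy function.
h₂(0.0491) = −0.0491·log₂0.0491 − 0.9509·log₂0.9509 = 0.2826.
C = 1 − 0.2826 = 0.7174 bits per channel use.

0.7174 bits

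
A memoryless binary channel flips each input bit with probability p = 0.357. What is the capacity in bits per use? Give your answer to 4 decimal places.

0.0598 bits

Binary symmetric channel: C = 1 − h₂(ε) where h₂ is the binary entropy function.
h₂(0.357) = −0.357·log₂0.357 − 0.643·log₂0.643 = 0.9402.
C = 1 − 0.9402 = 0.0598 bits per channel use.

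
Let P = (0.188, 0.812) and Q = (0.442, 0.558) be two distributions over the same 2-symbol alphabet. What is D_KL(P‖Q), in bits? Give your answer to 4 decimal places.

0.2076 bits

D(P‖Q) = Σ p·log₂(p/q).
  0.188·log₂(0.188/0.442) = -0.23186
  0.812·log₂(0.812/0.558) = 0.43947
D(P‖Q) = 0.2076 bits.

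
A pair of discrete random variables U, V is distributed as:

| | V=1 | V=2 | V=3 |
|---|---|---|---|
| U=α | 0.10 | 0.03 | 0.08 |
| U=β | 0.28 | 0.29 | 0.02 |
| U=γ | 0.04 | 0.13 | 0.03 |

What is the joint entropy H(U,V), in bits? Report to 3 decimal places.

2.641 bits

H(U,V) = −Σ p(x,y)·log₂ p(x,y) over all 9 cells.
  cell (α,1): −0.10·log₂0.10 = 0.3322
  cell (α,2): −0.03·log₂0.03 = 0.1518
  cell (α,3): −0.08·log₂0.08 = 0.2915
  cell (β,1): −0.28·log₂0.28 = 0.5142
  cell (β,2): −0.29·log₂0.29 = 0.5179
  cell (β,3): −0.02·log₂0.02 = 0.1129
  cell (γ,1): −0.04·log₂0.04 = 0.1858
  cell (γ,2): −0.13·log₂0.13 = 0.3826
  cell (γ,3): −0.03·log₂0.03 = 0.1518
Sum = 2.641 bits.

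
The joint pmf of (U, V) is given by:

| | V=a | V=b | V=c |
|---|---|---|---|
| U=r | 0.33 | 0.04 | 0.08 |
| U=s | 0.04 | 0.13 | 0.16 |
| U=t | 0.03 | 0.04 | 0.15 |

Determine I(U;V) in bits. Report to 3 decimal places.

0.314 bits

Marginals: p(U) = (0.4500, 0.3300, 0.2200), p(V) = (0.4000, 0.2100, 0.3900).
I(U;V) = Σ p(x,y)·log₂[p(x,y)/(p(x)p(y))].
  (r,a): 0.33·log₂(1.8333) = 0.2886
  (r,b): 0.04·log₂(0.4233) = -0.0496
  (r,c): 0.08·log₂(0.4558) = -0.0907
  (s,a): 0.04·log₂(0.3030) = -0.0689
  (s,b): 0.13·log₂(1.8759) = 0.1180
  (s,c): 0.16·log₂(1.2432) = 0.0502
  (t,a): 0.03·log₂(0.3409) = -0.0466
  (t,b): 0.04·log₂(0.8658) = -0.0083
  (t,c): 0.15·log₂(1.7483) = 0.1209
Sum = 0.314 bits.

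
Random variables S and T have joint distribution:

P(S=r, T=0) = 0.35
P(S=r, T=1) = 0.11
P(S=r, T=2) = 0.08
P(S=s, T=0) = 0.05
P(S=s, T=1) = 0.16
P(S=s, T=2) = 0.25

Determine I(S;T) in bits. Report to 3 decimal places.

0.251 bits

Marginals: p(S) = (0.5400, 0.4600), p(T) = (0.4000, 0.2700, 0.3300).
I(S;T) = H(S) + H(T) − H(S,T).
H(S) = 0.9954, H(T) = 1.5666, H(S,T) = 2.3110.
I(S;T) = 0.9954 + 1.5666 − 2.3110 = 0.251 bits.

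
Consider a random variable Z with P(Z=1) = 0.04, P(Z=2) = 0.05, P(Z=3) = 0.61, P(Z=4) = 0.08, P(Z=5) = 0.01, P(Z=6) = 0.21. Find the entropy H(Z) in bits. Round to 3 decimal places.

1.668 bits

H(Z) = −Σ p·log₂ p.
  −(0.04)·log₂(0.04) = 0.1858
  −(0.05)·log₂(0.05) = 0.2161
  −(0.61)·log₂(0.61) = 0.4350
  −(0.08)·log₂(0.08) = 0.2915
  −(0.01)·log₂(0.01) = 0.0664
  −(0.21)·log₂(0.21) = 0.4728
Sum: 0.1858 + 0.2161 + 0.4350 + 0.2915 + 0.0664 + 0.4728 = 1.668 bits.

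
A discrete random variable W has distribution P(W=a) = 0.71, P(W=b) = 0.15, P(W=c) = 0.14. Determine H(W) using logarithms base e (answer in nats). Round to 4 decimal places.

0.8030 nats

H(W) = −Σ p·ln p.
  −(0.71)·ln(0.71) = 0.24317
  −(0.15)·ln(0.15) = 0.28457
  −(0.14)·ln(0.14) = 0.27526
Sum: 0.24317 + 0.28457 + 0.27526 = 0.8030 nats.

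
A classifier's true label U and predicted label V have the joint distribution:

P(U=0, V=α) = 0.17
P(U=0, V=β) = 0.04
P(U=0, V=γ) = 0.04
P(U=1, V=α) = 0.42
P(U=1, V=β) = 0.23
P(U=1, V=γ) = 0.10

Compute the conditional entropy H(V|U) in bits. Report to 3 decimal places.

1.340 bits

Marginals: p(U) = (0.2500, 0.7500), p(V) = (0.5900, 0.2700, 0.1400).
H(V|U) = Σ p(U) · H(V|U=·).
  U=0: p=0.2500, H(V|U=0) = 1.2244
  U=1: p=0.7500, H(V|U=1) = 1.3790
Weighted sum = 1.340 bits.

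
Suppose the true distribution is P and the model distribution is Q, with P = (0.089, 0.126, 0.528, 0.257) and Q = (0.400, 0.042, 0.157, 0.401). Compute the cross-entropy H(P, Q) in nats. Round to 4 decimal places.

1.6934 nats

H(P,Q) = −Σ p·ln q.
  −0.089·ln(0.400) = 0.08155
  −0.126·ln(0.042) = 0.39943
  −0.528·ln(0.157) = 0.97760
  −0.257·ln(0.401) = 0.23485
H(P,Q) = 1.6934 nats.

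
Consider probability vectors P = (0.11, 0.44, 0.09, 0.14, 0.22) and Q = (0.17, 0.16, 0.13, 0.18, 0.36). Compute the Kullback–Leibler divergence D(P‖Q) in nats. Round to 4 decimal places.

0.2206 nats

D(P‖Q) = Σ p·ln(p/q).
  0.11·ln(0.11/0.17) = -0.04788
  0.44·ln(0.44/0.16) = 0.44510
  0.09·ln(0.09/0.13) = -0.03310
  0.14·ln(0.14/0.18) = -0.03518
  0.22·ln(0.22/0.36) = -0.10834
D(P‖Q) = 0.2206 nats.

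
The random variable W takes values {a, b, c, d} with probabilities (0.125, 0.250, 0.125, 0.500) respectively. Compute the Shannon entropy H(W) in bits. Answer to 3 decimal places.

H(W) = −Σ p·log₂ p.
  −(0.125)·log₂(0.125) = 0.3750
  −(0.250)·log₂(0.250) = 0.5000
  −(0.125)·log₂(0.125) = 0.3750
  −(0.500)·log₂(0.500) = 0.5000
Sum: 0.3750 + 0.5000 + 0.3750 + 0.5000 = 1.750 bits.

1.750 bits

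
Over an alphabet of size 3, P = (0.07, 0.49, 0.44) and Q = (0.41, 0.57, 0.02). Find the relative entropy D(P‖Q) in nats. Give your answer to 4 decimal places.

D(P‖Q) = Σ p·ln(p/q).
  0.07·ln(0.07/0.41) = -0.12374
  0.49·ln(0.49/0.57) = -0.07410
  0.44·ln(0.44/0.02) = 1.36006
D(P‖Q) = 1.1622 nats.

1.1622 nats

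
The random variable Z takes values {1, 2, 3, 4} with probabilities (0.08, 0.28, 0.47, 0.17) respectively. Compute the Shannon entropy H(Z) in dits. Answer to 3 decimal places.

H(Z) = −Σ p·log₁₀ p.
  −(0.08)·log₁₀(0.08) = 0.0878
  −(0.28)·log₁₀(0.28) = 0.1548
  −(0.47)·log₁₀(0.47) = 0.1541
  −(0.17)·log₁₀(0.17) = 0.1308
Sum: 0.0878 + 0.1548 + 0.1541 + 0.1308 = 0.527 dits.

0.527 dits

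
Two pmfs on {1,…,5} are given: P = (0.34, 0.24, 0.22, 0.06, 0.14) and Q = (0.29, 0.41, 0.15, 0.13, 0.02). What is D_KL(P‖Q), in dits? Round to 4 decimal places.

D(P‖Q) = Σ p·log₁₀(p/q).
  0.34·log₁₀(0.34/0.29) = 0.02349
  0.24·log₁₀(0.24/0.41) = -0.05582
  0.22·log₁₀(0.22/0.15) = 0.03659
  0.06·log₁₀(0.06/0.13) = -0.02015
  0.14·log₁₀(0.14/0.02) = 0.11831
D(P‖Q) = 0.1024 dits.

0.1024 dits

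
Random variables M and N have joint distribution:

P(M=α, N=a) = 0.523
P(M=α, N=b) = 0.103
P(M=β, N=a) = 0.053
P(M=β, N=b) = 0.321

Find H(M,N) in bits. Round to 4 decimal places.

1.5777 bits

H(M,N) = −Σ p(x,y)·log₂ p(x,y) over all 4 cells.
  cell (α,a): −0.523·log₂0.523 = 0.48907
  cell (α,b): −0.103·log₂0.103 = 0.33777
  cell (β,a): −0.053·log₂0.053 = 0.22461
  cell (β,b): −0.321·log₂0.321 = 0.52623
Sum = 1.5777 bits.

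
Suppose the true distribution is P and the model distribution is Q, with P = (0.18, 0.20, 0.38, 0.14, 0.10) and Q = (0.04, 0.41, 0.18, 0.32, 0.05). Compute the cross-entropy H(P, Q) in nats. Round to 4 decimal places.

1.8684 nats

H(P,Q) = −Σ p·ln q.
  −0.18·ln(0.04) = 0.57940
  −0.20·ln(0.41) = 0.17832
  −0.38·ln(0.18) = 0.65162
  −0.14·ln(0.32) = 0.15952
  −0.10·ln(0.05) = 0.29957
H(P,Q) = 1.8684 nats.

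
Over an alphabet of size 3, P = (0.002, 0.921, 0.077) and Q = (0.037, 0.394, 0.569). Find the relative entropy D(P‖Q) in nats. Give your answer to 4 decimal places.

D(P‖Q) = Σ p·ln(p/q).
  0.002·ln(0.002/0.037) = -0.00584
  0.921·ln(0.921/0.394) = 0.78203
  0.077·ln(0.077/0.569) = -0.15401
D(P‖Q) = 0.6222 nats.

0.6222 nats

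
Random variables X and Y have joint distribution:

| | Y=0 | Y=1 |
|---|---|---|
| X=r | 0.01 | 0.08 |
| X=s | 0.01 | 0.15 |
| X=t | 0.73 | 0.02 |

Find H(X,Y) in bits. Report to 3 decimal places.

H(X,Y) = −Σ p(x,y)·log₂ p(x,y) over all 6 cells.
  cell (r,0): −0.01·log₂0.01 = 0.0664
  cell (r,1): −0.08·log₂0.08 = 0.2915
  cell (s,0): −0.01·log₂0.01 = 0.0664
  cell (s,1): −0.15·log₂0.15 = 0.4105
  cell (t,0): −0.73·log₂0.73 = 0.3314
  cell (t,1): −0.02·log₂0.02 = 0.1129
Sum = 1.279 bits.

1.279 bits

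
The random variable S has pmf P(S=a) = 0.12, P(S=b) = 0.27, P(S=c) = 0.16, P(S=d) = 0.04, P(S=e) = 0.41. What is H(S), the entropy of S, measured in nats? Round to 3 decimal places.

1.395 nats

H(S) = −Σ p·ln p.
  −(0.12)·ln(0.12) = 0.2544
  −(0.27)·ln(0.27) = 0.3535
  −(0.16)·ln(0.16) = 0.2932
  −(0.04)·ln(0.04) = 0.1288
  −(0.41)·ln(0.41) = 0.3656
Sum: 0.2544 + 0.3535 + 0.2932 + 0.1288 + 0.3656 = 1.395 nats.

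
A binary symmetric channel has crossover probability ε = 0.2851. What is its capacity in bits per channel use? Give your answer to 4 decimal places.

0.1377 bits

Binary symmetric channel: C = 1 − h₂(ε) where h₂ is the binary entropy function.
h₂(0.2851) = −0.2851·log₂0.2851 − 0.7149·log₂0.7149 = 0.8623.
C = 1 − 0.8623 = 0.1377 bits per channel use.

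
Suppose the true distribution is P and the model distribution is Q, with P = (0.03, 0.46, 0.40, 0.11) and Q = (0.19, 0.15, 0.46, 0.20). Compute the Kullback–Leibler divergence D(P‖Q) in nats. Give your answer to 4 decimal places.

D(P‖Q) = Σ p·ln(p/q).
  0.03·ln(0.03/0.19) = -0.05537
  0.46·ln(0.46/0.15) = 0.51547
  0.40·ln(0.40/0.46) = -0.05590
  0.11·ln(0.11/0.20) = -0.06576
D(P‖Q) = 0.3384 nats.

0.3384 nats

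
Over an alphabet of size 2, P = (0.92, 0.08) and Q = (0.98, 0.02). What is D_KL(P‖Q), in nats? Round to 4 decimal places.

D(P‖Q) = Σ p·ln(p/q).
  0.92·ln(0.92/0.98) = -0.05812
  0.08·ln(0.08/0.02) = 0.11090
D(P‖Q) = 0.0528 nats.

0.0528 nats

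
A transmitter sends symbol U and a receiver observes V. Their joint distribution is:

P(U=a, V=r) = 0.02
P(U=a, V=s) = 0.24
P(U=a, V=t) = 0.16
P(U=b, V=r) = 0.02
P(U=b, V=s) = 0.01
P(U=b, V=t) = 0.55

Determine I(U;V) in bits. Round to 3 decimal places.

Marginals: p(U) = (0.4200, 0.5800), p(V) = (0.0400, 0.2500, 0.7100).
I(U;V) = H(U) + H(V) − H(U,V).
H(U) = 0.9815, H(V) = 1.0366, H(U,V) = 1.6837.
I(U;V) = 0.9815 + 1.0366 − 1.6837 = 0.334 bits.

0.334 bits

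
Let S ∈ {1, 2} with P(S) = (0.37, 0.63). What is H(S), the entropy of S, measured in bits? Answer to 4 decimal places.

0.9507 bits

H(S) = −Σ p·log₂ p.
  −(0.37)·log₂(0.37) = 0.53073
  −(0.63)·log₂(0.63) = 0.41994
Sum: 0.53073 + 0.41994 = 0.9507 bits.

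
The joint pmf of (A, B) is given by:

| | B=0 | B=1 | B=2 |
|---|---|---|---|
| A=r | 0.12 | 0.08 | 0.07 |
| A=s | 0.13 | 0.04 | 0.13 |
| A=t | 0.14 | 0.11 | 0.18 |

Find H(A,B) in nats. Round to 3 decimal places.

H(A,B) = −Σ p(x,y)·ln p(x,y) over all 9 cells.
  cell (r,0): −0.12·ln0.12 = 0.2544
  cell (r,1): −0.08·ln0.08 = 0.2021
  cell (r,2): −0.07·ln0.07 = 0.1861
  cell (s,0): −0.13·ln0.13 = 0.2652
  cell (s,1): −0.04·ln0.04 = 0.1288
  cell (s,2): −0.13·ln0.13 = 0.2652
  cell (t,0): −0.14·ln0.14 = 0.2753
  cell (t,1): −0.11·ln0.11 = 0.2428
  cell (t,2): −0.18·ln0.18 = 0.3087
Sum = 2.129 nats.

2.129 nats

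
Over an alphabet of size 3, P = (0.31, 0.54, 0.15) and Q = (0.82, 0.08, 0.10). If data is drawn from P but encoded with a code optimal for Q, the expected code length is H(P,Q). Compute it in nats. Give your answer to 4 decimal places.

H(P,Q) = −Σ p·ln q.
  −0.31·ln(0.82) = 0.06152
  −0.54·ln(0.08) = 1.36389
  −0.15·ln(0.10) = 0.34539
H(P,Q) = 1.7708 nats.

1.7708 nats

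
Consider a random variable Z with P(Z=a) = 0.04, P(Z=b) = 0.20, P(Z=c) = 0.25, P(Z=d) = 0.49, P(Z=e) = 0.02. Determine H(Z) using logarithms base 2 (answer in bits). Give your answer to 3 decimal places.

1.767 bits

H(Z) = −Σ p·log₂ p.
  −(0.04)·log₂(0.04) = 0.1858
  −(0.20)·log₂(0.20) = 0.4644
  −(0.25)·log₂(0.25) = 0.5000
  −(0.49)·log₂(0.49) = 0.5043
  −(0.02)·log₂(0.02) = 0.1129
Sum: 0.1858 + 0.4644 + 0.5000 + 0.5043 + 0.1129 = 1.767 bits.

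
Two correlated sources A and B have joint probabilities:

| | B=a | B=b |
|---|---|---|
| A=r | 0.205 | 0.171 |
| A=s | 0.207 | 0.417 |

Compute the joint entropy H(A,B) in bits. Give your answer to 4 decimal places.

1.9010 bits

H(A,B) = −Σ p(x,y)·log₂ p(x,y) over all 4 cells.
  cell (r,a): −0.205·log₂0.205 = 0.46869
  cell (r,b): −0.171·log₂0.171 = 0.43570
  cell (s,a): −0.207·log₂0.207 = 0.47037
  cell (s,b): −0.417·log₂0.417 = 0.52620
Sum = 1.9010 bits.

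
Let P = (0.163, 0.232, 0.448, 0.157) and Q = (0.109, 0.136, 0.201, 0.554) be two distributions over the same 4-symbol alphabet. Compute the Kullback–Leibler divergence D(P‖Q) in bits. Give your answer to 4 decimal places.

0.5058 bits

D(P‖Q) = Σ p·log₂(p/q).
  0.163·log₂(0.163/0.109) = 0.09463
  0.232·log₂(0.232/0.136) = 0.17876
  0.448·log₂(0.448/0.201) = 0.51802
  0.157·log₂(0.157/0.554) = -0.28560
D(P‖Q) = 0.5058 bits.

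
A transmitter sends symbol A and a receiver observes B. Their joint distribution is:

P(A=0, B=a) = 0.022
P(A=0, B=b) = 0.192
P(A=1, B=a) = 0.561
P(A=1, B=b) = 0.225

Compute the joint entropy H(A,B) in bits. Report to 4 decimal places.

H(A,B) = −Σ p(x,y)·log₂ p(x,y) over all 4 cells.
  cell (0,a): −0.022·log₂0.022 = 0.12114
  cell (0,b): −0.192·log₂0.192 = 0.45712
  cell (1,a): −0.561·log₂0.561 = 0.46783
  cell (1,b): −0.225·log₂0.225 = 0.48420
Sum = 1.5303 bits.

1.5303 bits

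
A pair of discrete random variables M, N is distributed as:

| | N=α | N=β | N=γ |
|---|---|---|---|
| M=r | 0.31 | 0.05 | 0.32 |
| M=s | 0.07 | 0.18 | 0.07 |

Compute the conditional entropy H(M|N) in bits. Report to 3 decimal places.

0.700 bits

Marginals: p(M) = (0.6800, 0.3200), p(N) = (0.3800, 0.2300, 0.3900).
H(M|N) = Σ p(N) · H(M|N=·).
  N=α: p=0.3800, H(M|N=α) = 0.6892
  N=β: p=0.2300, H(M|N=β) = 0.7554
  N=γ: p=0.3900, H(M|N=γ) = 0.6790
Weighted sum = 0.700 bits.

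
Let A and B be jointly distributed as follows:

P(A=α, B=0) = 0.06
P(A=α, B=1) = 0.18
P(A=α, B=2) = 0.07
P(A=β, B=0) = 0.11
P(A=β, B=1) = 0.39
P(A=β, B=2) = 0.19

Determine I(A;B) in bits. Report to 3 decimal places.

Marginals: p(A) = (0.3100, 0.6900), p(B) = (0.1700, 0.5700, 0.2600).
I(A;B) = H(A) + H(B) − H(A,B).
H(A) = 0.8932, H(B) = 1.4021, H(A,B) = 2.2927.
I(A;B) = 0.8932 + 1.4021 − 2.2927 = 0.003 bits.

0.003 bits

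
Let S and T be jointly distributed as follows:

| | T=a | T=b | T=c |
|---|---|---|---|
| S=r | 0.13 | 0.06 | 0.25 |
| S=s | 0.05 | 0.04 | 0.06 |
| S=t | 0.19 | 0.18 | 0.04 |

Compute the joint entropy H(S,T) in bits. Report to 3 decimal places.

2.858 bits

H(S,T) = −Σ p(x,y)·log₂ p(x,y) over all 9 cells.
  cell (r,a): −0.13·log₂0.13 = 0.3826
  cell (r,b): −0.06·log₂0.06 = 0.2435
  cell (r,c): −0.25·log₂0.25 = 0.5000
  cell (s,a): −0.05·log₂0.05 = 0.2161
  cell (s,b): −0.04·log₂0.04 = 0.1858
  cell (s,c): −0.06·log₂0.06 = 0.2435
  cell (t,a): −0.19·log₂0.19 = 0.4552
  cell (t,b): −0.18·log₂0.18 = 0.4453
  cell (t,c): −0.04·log₂0.04 = 0.1858
Sum = 2.858 bits.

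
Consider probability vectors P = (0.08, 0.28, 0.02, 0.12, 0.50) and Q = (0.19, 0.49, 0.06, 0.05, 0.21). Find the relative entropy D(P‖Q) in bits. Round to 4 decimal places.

D(P‖Q) = Σ p·log₂(p/q).
  0.08·log₂(0.08/0.19) = -0.09983
  0.28·log₂(0.28/0.49) = -0.22606
  0.02·log₂(0.02/0.06) = -0.03170
  0.12·log₂(0.12/0.05) = 0.15156
  0.50·log₂(0.50/0.21) = 0.62577
D(P‖Q) = 0.4197 bits.

0.4197 bits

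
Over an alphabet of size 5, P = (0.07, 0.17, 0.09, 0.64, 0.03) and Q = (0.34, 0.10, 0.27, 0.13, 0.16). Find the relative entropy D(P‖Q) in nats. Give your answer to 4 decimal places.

D(P‖Q) = Σ p·ln(p/q).
  0.07·ln(0.07/0.34) = -0.11063
  0.17·ln(0.17/0.10) = 0.09021
  0.09·ln(0.09/0.27) = -0.09888
  0.64·ln(0.64/0.13) = 1.02012
  0.03·ln(0.03/0.16) = -0.05022
D(P‖Q) = 0.8506 nats.

0.8506 nats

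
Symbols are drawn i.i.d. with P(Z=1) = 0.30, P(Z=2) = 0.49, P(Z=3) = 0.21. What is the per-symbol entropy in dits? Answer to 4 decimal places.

H(Z) = −Σ p·log₁₀ p.
  −(0.30)·log₁₀(0.30) = 0.15686
  −(0.49)·log₁₀(0.49) = 0.15180
  −(0.21)·log₁₀(0.21) = 0.14233
Sum: 0.15686 + 0.15180 + 0.14233 = 0.4510 dits.

0.4510 dits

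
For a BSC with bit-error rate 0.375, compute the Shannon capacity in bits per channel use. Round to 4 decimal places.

Binary symmetric channel: C = 1 − h₂(ε) where h₂ is the binary entropy function.
h₂(0.375) = −0.375·log₂0.375 − 0.625·log₂0.625 = 0.9544.
C = 1 − 0.9544 = 0.0456 bits per channel use.

0.0456 bits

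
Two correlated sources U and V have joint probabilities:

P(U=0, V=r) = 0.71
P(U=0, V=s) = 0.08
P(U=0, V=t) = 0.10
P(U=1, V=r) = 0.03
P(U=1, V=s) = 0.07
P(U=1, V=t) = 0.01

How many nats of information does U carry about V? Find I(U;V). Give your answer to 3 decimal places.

Marginals: p(U) = (0.8900, 0.1100), p(V) = (0.7400, 0.1500, 0.1100).
I(U;V) = H(U) + H(V) − H(U,V).
H(U) = 0.3465, H(V) = 0.7502, H(U,V) = 1.0129.
I(U;V) = 0.3465 + 0.7502 − 1.0129 = 0.084 nats.

0.084 nats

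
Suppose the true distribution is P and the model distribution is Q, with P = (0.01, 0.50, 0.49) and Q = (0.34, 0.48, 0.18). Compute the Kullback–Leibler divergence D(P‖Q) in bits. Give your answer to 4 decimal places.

D(P‖Q) = Σ p·log₂(p/q).
  0.01·log₂(0.01/0.34) = -0.05087
  0.50·log₂(0.50/0.48) = 0.02945
  0.49·log₂(0.49/0.18) = 0.70794
D(P‖Q) = 0.6865 bits.

0.6865 bits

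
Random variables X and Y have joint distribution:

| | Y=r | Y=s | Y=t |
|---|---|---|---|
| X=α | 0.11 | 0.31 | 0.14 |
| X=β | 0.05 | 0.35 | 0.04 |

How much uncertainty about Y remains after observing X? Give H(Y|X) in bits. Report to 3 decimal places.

Chain rule: H(Y|X) = H(X,Y) − H(X).
Marginals: p(X) = (0.5600, 0.4400), p(Y) = (0.1600, 0.6600, 0.1800).
H(X,Y) = 2.2031 bits; H(X) = 0.9896 bits.
H(Y|X) = 2.2031 − 0.9896 = 1.214 bits.

1.214 bits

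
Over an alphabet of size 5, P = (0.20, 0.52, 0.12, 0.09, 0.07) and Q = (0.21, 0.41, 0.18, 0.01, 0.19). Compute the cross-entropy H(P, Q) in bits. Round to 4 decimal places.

H(P,Q) = −Σ p·log₂ q.
  −0.20·log₂(0.21) = 0.45031
  −0.52·log₂(0.41) = 0.66888
  −0.12·log₂(0.18) = 0.29687
  −0.09·log₂(0.01) = 0.59795
  −0.07·log₂(0.19) = 0.16772
H(P,Q) = 2.1817 bits.

2.1817 bits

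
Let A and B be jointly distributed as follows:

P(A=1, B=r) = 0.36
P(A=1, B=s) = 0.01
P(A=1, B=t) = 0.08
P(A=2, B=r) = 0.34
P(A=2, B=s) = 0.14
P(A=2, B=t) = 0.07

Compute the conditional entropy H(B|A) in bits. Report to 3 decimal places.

1.091 bits

Chain rule: H(B|A) = H(A,B) − H(A).
Marginals: p(A) = (0.4500, 0.5500), p(B) = (0.7000, 0.1500, 0.1500).
H(A,B) = 2.0834 bits; H(A) = 0.9928 bits.
H(B|A) = 2.0834 − 0.9928 = 1.091 bits.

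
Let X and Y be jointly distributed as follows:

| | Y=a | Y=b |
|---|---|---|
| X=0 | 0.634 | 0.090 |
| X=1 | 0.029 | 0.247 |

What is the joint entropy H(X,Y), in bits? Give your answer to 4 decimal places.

1.3759 bits

H(X,Y) = −Σ p(x,y)·log₂ p(x,y) over all 4 cells.
  cell (0,a): −0.634·log₂0.634 = 0.41682
  cell (0,b): −0.090·log₂0.090 = 0.31265
  cell (1,a): −0.029·log₂0.029 = 0.14813
  cell (1,b): −0.247·log₂0.247 = 0.49830
Sum = 1.3759 bits.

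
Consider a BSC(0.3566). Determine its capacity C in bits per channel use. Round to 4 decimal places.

0.0602 bits

Binary symmetric channel: C = 1 − h₂(ε) where h₂ is the binary entropy function.
h₂(0.3566) = −0.3566·log₂0.3566 − 0.6434·log₂0.6434 = 0.9398.
C = 1 − 0.9398 = 0.0602 bits per channel use.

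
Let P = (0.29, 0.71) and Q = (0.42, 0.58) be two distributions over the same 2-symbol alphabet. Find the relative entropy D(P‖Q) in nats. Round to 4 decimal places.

D(P‖Q) = Σ p·ln(p/q).
  0.29·ln(0.29/0.42) = -0.10741
  0.71·ln(0.71/0.58) = 0.14359
D(P‖Q) = 0.0362 nats.

0.0362 nats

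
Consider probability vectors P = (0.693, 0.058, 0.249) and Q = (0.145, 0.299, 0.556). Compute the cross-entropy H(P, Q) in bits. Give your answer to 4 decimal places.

H(P,Q) = −Σ p·log₂ q.
  −0.693·log₂(0.145) = 1.93061
  −0.058·log₂(0.299) = 0.10102
  −0.249·log₂(0.556) = 0.21086
H(P,Q) = 2.2425 bits.

2.2425 bits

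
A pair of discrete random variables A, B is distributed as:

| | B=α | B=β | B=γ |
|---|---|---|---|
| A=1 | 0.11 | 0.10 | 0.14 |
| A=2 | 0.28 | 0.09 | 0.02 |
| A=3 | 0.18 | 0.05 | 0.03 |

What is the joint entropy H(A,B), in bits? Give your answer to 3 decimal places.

2.833 bits

H(A,B) = −Σ p(x,y)·log₂ p(x,y) over all 9 cells.
  cell (1,α): −0.11·log₂0.11 = 0.3503
  cell (1,β): −0.10·log₂0.10 = 0.3322
  cell (1,γ): −0.14·log₂0.14 = 0.3971
  cell (2,α): −0.28·log₂0.28 = 0.5142
  cell (2,β): −0.09·log₂0.09 = 0.3127
  cell (2,γ): −0.02·log₂0.02 = 0.1129
  cell (3,α): −0.18·log₂0.18 = 0.4453
  cell (3,β): −0.05·log₂0.05 = 0.2161
  cell (3,γ): −0.03·log₂0.03 = 0.1518
Sum = 2.833 bits.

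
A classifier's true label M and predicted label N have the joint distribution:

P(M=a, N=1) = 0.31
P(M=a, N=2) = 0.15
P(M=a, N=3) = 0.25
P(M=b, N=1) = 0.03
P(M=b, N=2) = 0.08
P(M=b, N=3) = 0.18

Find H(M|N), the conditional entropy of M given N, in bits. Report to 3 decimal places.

0.783 bits

Marginals: p(M) = (0.7100, 0.2900), p(N) = (0.3400, 0.2300, 0.4300).
H(M|N) = Σ p(N) · H(M|N=·).
  N=1: p=0.3400, H(M|N=1) = 0.4306
  N=2: p=0.2300, H(M|N=2) = 0.9321
  N=3: p=0.4300, H(M|N=3) = 0.9808
Weighted sum = 0.783 bits.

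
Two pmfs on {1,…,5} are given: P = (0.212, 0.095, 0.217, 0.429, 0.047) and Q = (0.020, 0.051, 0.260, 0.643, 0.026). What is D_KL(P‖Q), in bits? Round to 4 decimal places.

0.5404 bits

D(P‖Q) = Σ p·log₂(p/q).
  0.212·log₂(0.212/0.020) = 0.72207
  0.095·log₂(0.095/0.051) = 0.08526
  0.217·log₂(0.217/0.260) = -0.05660
  0.429·log₂(0.429/0.643) = -0.25047
  0.047·log₂(0.047/0.026) = 0.04015
D(P‖Q) = 0.5404 bits.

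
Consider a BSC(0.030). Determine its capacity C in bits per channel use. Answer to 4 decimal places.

0.8056 bits

Binary symmetric channel: C = 1 − h₂(ε) where h₂ is the binary entropy function.
h₂(0.030) = −0.030·log₂0.030 − 0.970·log₂0.970 = 0.1944.
C = 1 − 0.1944 = 0.8056 bits per channel use.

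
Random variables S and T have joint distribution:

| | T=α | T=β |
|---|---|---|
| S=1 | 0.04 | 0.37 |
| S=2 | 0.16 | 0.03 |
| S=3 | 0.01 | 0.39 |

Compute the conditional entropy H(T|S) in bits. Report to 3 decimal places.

Chain rule: H(T|S) = H(S,T) − H(S).
Marginals: p(S) = (0.4100, 0.1900, 0.4000), p(T) = (0.2100, 0.7900).
H(S,T) = 1.8875 bits; H(S) = 1.5114 bits.
H(T|S) = 1.8875 − 1.5114 = 0.376 bits.

0.376 bits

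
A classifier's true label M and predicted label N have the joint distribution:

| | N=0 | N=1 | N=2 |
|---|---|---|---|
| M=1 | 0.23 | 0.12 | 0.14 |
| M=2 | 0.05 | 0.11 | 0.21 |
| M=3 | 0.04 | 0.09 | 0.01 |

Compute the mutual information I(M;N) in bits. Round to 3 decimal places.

Marginals: p(M) = (0.4900, 0.3700, 0.1400), p(N) = (0.3200, 0.3200, 0.3600).
I(M;N) = Σ p(x,y)·log₂[p(x,y)/(p(x)p(y))].
  (1,0): 0.23·log₂(1.4668) = 0.1271
  (1,1): 0.12·log₂(0.7653) = -0.0463
  (1,2): 0.14·log₂(0.7937) = -0.0467
  (2,0): 0.05·log₂(0.4223) = -0.0622
  (2,1): 0.11·log₂(0.9291) = -0.0117
  (2,2): 0.21·log₂(1.5766) = 0.1379
  (3,0): 0.04·log₂(0.8929) = -0.0065
  (3,1): 0.09·log₂(2.0089) = 0.0906
  (3,2): 0.01·log₂(0.1984) = -0.0233
Sum = 0.159 bits.

0.159 bits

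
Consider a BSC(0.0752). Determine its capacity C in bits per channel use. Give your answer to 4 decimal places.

0.6150 bits

Binary symmetric channel: C = 1 − h₂(ε) where h₂ is the binary entropy function.
h₂(0.0752) = −0.0752·log₂0.0752 − 0.9248·log₂0.9248 = 0.3850.
C = 1 − 0.3850 = 0.6150 bits per channel use.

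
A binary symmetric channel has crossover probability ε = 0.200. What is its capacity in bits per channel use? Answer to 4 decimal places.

Binary symmetric channel: C = 1 − h₂(ε) where h₂ is the binary entropy function.
h₂(0.200) = −0.200·log₂0.200 − 0.800·log₂0.800 = 0.7219.
C = 1 − 0.7219 = 0.2781 bits per channel use.

0.2781 bits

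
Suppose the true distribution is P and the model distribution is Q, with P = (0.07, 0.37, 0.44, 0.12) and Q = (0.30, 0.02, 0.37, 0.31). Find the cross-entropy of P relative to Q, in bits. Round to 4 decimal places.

H(P,Q) = −Σ p·log₂ q.
  −0.07·log₂(0.30) = 0.12159
  −0.37·log₂(0.02) = 2.08823
  −0.44·log₂(0.37) = 0.63114
  −0.12·log₂(0.31) = 0.20276
H(P,Q) = 3.0437 bits.

3.0437 bits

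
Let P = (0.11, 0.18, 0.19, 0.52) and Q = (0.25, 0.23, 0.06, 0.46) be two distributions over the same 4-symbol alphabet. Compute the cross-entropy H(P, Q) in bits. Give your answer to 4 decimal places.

H(P,Q) = −Σ p·log₂ q.
  −0.11·log₂(0.25) = 0.22000
  −0.18·log₂(0.23) = 0.38165
  −0.19·log₂(0.06) = 0.77119
  −0.52·log₂(0.46) = 0.58255
H(P,Q) = 1.9554 bits.

1.9554 bits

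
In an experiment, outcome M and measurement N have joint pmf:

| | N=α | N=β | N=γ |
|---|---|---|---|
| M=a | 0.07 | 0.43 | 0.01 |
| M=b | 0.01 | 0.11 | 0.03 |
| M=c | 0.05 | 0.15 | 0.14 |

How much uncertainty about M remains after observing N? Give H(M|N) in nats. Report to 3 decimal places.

Chain rule: H(M|N) = H(M,N) − H(N).
Marginals: p(M) = (0.5100, 0.1500, 0.3400), p(N) = (0.1300, 0.6900, 0.1800).
H(M,N) = 1.6988 nats; H(N) = 0.8299 nats.
H(M|N) = 1.6988 − 0.8299 = 0.869 nats.

0.869 nats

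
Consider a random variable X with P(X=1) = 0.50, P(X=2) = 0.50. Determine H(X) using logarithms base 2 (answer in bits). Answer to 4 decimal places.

H(X) = −Σ p·log₂ p.
  −(0.50)·log₂(0.50) = 0.50000
  −(0.50)·log₂(0.50) = 0.50000
Sum: 0.50000 + 0.50000 = 1.0000 bits.

1.0000 bits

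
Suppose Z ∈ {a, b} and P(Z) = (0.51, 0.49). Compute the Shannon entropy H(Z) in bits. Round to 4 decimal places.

H(Z) = −Σ p·log₂ p.
  −(0.51)·log₂(0.51) = 0.49543
  −(0.49)·log₂(0.49) = 0.50428
Sum: 0.49543 + 0.50428 = 0.9997 bits.

0.9997 bits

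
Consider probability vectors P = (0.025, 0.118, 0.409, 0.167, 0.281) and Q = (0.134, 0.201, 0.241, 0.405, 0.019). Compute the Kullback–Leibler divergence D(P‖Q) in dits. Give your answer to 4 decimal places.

D(P‖Q) = Σ p·log₁₀(p/q).
  0.025·log₁₀(0.025/0.134) = -0.01823
  0.118·log₁₀(0.118/0.201) = -0.02730
  0.409·log₁₀(0.409/0.241) = 0.09395
  0.167·log₁₀(0.167/0.405) = -0.06425
  0.281·log₁₀(0.281/0.019) = 0.32876
D(P‖Q) = 0.3129 dits.

0.3129 dits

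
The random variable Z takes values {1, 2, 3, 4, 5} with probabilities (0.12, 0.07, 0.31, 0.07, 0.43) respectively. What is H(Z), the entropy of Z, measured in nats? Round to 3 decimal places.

1.353 nats

H(Z) = −Σ p·ln p.
  −(0.12)·ln(0.12) = 0.2544
  −(0.07)·ln(0.07) = 0.1861
  −(0.31)·ln(0.31) = 0.3631
  −(0.07)·ln(0.07) = 0.1861
  −(0.43)·ln(0.43) = 0.3629
Sum: 0.2544 + 0.1861 + 0.3631 + 0.1861 + 0.3629 = 1.353 nats.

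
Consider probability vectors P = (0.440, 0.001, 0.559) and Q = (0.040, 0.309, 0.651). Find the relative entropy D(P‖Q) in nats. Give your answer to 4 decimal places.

0.9642 nats

D(P‖Q) = Σ p·ln(p/q).
  0.440·ln(0.440/0.040) = 1.05507
  0.001·ln(0.001/0.309) = -0.00573
  0.559·ln(0.559/0.651) = -0.08517
D(P‖Q) = 0.9642 nats.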